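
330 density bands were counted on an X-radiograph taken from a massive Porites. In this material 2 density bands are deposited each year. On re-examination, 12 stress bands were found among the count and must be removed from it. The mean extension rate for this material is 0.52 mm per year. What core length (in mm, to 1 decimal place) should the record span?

Correcting the raw count gives 330 − 12 = 318 true density bands.
With 2 density bands per year, 318 / 2 = 159 years.
159 years at 0.52 mm/year gives 0.52 × 159 = 82.7 mm.

82.7 mm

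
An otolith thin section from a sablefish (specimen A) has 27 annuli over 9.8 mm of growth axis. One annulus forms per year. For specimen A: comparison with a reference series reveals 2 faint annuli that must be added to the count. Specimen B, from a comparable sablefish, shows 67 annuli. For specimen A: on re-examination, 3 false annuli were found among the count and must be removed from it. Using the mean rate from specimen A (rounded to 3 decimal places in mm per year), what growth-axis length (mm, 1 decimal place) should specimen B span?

Specimen A: correcting the raw count gives 27 − 3 + 2 = 26 true annuli.
A: 9.8 mm over 26 years gives 9.8 / 26 ≈ 0.377 mm/yr.
B's length ≈ 0.377 × 67 = 25.3 mm.

25.3 mm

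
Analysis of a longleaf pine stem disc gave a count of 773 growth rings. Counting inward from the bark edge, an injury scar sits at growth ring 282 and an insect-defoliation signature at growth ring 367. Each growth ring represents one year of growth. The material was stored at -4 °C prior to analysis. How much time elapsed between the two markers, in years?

Separation: 367 − 282 = 85 growth rings.
That is 85 years at one growth ring per year.

85 years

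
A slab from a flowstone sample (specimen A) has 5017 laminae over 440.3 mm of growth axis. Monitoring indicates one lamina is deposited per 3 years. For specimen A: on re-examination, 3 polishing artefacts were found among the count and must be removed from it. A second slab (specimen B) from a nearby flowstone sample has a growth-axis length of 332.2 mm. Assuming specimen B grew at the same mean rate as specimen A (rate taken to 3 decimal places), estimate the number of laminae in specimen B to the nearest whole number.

3818 laminae

Specimen A: true lamina count = 5017 − 3 = 5014.
Specimen A: multiplying by 3 years per lamina: 5014 × 3 = 15042 years.
A: Mean rate = 440.3 mm / 15042 years ≈ 0.029 mm/year.
B spans 332.2 / 0.029 = 11455.17 years; at 3 years per lamina that is 11455.17 / 3 ≈ 3818 laminae.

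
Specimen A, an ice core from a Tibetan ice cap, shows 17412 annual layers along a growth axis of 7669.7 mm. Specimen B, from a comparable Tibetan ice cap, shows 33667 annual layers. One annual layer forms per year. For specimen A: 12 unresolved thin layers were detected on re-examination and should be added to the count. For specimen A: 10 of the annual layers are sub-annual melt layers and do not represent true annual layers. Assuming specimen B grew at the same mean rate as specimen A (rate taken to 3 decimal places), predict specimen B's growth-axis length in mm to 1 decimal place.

Specimen A: adjusted count: 17412 − 10 + 12 = 17414 annual layers.
A: Extension rate ≈ 7669.7 / 17414 = 0.440 mm/yr.
For B, 0.440 mm/year × 33667 years = 14813.5 mm.

14813.5 mm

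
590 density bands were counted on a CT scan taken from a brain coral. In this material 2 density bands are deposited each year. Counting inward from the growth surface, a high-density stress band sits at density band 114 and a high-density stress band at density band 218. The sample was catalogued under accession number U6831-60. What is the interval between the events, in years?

52 yr

Separation: 218 − 114 = 104 density bands.
104 density bands at 2 per year is 104 / 2 = 52 years.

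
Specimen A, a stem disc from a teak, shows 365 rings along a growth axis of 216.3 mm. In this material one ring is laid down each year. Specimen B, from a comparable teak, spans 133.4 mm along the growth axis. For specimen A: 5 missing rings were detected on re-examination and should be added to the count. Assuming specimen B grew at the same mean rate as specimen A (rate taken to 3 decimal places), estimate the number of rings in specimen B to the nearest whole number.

Specimen A: adjusted count: 365 + 5 = 370 rings.
A: Extension rate ≈ 216.3 / 370 = 0.585 mm per year.
Specimen B: 133.4 mm / 0.585 mm per year = 228.03 years ≈ 228 rings.

228 rings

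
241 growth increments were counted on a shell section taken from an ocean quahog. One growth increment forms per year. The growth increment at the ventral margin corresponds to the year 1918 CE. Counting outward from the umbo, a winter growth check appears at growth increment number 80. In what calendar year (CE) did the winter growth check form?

1757 CE

The winter growth check sits at growth increment 80 from the umbo, so 241 − 80 = 161 growth increments formed after it.
1918 − 161 = 1757 CE.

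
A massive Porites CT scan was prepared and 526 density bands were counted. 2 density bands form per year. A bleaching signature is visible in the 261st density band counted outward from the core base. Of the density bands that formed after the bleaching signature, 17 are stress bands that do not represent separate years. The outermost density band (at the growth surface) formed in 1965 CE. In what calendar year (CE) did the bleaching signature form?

1841 CE

526 − 261 = 265 density bands lie beyond the bleaching signature toward the growth surface.
Excluding 17 false density bands: 265 − 17 = 248.
With 2 density bands per year, 248 / 2 = 124 years.
Counting back 124 years from 1965 CE places the bleaching signature in 1965 − 124 = 1841 CE.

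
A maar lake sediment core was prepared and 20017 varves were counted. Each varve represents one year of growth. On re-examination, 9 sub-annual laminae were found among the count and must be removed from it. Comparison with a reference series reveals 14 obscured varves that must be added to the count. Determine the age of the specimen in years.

20022 years

Adjusted count: 20017 − 9 + 14 = 20022 varves.
With a one-to-one varve periodicity this is 20022 years.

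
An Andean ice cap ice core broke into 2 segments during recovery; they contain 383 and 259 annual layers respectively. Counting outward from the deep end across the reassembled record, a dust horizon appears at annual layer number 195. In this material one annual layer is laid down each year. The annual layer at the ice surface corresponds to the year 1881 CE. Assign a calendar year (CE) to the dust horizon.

1434 CE

Total annual layers = 383 + 259 = 642.
Between annual layer 195 and the ice surface there are 642 − 195 = 447 annual layers.
Counting back 447 years from 1881 CE places the dust horizon in 1881 − 447 = 1434 CE.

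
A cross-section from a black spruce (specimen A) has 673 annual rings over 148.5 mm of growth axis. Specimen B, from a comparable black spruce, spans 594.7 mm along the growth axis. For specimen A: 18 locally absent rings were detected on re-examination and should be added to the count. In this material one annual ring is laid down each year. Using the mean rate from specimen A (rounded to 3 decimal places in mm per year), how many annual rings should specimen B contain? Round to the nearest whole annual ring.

Specimen A: after corrections the count is 673 + 18 = 691 annual rings.
A: Mean rate = 148.5 mm / 691 years ≈ 0.215 mm/year.
Specimen B: 594.7 mm / 0.215 mm per year = 2766.05 years ≈ 2766 annual rings.

2766 annual rings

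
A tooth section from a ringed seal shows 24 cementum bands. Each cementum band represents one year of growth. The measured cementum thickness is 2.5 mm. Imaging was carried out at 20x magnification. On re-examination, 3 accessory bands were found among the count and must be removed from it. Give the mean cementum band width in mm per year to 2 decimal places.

0.12 mm per year

After corrections the count is 24 − 3 = 21 cementum bands.
Mean rate = 2.5 mm / 21 years ≈ 0.12 mm per year.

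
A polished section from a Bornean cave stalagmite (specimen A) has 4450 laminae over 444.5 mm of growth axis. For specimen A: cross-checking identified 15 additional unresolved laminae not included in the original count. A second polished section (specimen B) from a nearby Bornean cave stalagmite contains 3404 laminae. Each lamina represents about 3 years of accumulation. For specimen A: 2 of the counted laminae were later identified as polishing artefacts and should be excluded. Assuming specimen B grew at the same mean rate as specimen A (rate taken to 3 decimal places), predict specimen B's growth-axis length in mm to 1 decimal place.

Specimen A: correcting the raw count gives 4450 − 2 + 15 = 4463 true laminae.
Specimen A: 4463 laminae at 3 years each span 4463 × 3 = 13389 years.
A: Mean rate = 444.5 mm / 13389 years ≈ 0.033 mm per year.
Specimen B: multiplying by 3 years per lamina: 3404 × 3 = 10212 years. For B, 0.033 mm/year × 10212 years = 337.0 mm.

337.0 mm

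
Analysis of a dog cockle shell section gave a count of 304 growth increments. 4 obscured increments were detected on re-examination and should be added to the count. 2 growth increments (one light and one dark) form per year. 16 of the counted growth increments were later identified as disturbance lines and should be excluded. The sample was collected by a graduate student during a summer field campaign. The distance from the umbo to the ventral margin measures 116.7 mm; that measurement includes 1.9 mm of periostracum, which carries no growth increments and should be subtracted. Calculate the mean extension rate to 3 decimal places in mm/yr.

Adjusted count: 304 − 16 + 4 = 292 growth increments.
With 2 growth increments per year, 292 / 2 = 146 years.
Removing the 1.9 mm offcut leaves 116.7 − 1.9 = 114.8 mm.
114.8 mm over 146 years gives 114.8 / 146 ≈ 0.786 mm/yr.

0.786 mm/yr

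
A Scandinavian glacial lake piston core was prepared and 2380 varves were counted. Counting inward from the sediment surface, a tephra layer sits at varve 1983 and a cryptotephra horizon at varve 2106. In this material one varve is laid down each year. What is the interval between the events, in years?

123 years

2106 − 1983 = 123 varves lie between the two events.
That is 123 years at one varve per year.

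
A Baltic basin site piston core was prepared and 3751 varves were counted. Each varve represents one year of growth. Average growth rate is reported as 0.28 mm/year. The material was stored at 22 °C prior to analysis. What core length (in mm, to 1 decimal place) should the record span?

3751 years of growth are recorded.
Predicted length = 0.28 mm/year × 3751 years = 1050.3 mm.

1050.3 mm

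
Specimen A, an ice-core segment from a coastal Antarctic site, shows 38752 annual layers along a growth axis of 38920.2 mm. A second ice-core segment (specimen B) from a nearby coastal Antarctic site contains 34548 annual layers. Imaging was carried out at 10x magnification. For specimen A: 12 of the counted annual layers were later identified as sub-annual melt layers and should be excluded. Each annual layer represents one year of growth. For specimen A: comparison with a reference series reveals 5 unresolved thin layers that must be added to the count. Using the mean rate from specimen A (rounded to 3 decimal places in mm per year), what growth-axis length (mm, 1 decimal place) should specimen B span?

34720.7 mm

Specimen A: after corrections the count is 38752 − 12 + 5 = 38745 annual layers.
A: Mean rate = 38920.2 mm / 38745 years ≈ 1.005 mm/yr.
Length of B = 1.005 × 34548 = 34720.7 mm.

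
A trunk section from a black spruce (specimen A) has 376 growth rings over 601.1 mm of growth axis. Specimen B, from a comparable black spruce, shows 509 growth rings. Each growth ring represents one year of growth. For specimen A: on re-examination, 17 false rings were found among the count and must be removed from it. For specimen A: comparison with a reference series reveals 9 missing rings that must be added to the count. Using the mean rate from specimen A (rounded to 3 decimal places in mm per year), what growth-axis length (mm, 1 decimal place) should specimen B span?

831.2 mm

Specimen A: true growth ring count = 376 − 17 + 9 = 368.
A: 601.1 mm over 368 years gives 601.1 / 368 ≈ 1.633 mm/year.
Length of B = 1.633 × 509 = 831.2 mm.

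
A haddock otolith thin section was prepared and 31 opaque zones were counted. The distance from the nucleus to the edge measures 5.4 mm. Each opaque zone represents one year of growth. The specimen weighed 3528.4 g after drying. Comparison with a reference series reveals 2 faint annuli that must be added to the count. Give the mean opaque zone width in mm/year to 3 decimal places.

0.164 mm/year

True opaque zone count = 31 + 2 = 33.
Extension rate ≈ 5.4 / 33 = 0.164 mm/year.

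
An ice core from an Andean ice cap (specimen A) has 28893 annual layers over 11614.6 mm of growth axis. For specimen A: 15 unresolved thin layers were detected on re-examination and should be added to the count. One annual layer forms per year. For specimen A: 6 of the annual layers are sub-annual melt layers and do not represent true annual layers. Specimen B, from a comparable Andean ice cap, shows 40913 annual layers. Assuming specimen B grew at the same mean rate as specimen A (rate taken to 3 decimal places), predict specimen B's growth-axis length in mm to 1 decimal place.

Specimen A: adjusted count: 28893 − 6 + 15 = 28902 annual layers.
A: Mean rate = 11614.6 mm / 28902 years ≈ 0.402 mm/year.
For B, 0.402 mm/year × 40913 years = 16447.0 mm.

16447.0 mm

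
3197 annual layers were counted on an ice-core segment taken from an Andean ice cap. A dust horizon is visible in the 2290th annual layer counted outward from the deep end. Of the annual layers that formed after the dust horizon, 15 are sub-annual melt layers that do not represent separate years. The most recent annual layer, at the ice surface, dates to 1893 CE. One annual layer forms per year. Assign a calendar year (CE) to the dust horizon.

1001 CE

The dust horizon sits at annual layer 2290 from the deep end, so 3197 − 2290 = 907 annual layers formed after it.
Removing the 15 false annual layers leaves 907 − 15 = 892 true annual layers beyond the dust horizon.
The annual layer at the ice surface is 1893 CE, so the dust horizon dates to 1893 − 892 = 1001 CE.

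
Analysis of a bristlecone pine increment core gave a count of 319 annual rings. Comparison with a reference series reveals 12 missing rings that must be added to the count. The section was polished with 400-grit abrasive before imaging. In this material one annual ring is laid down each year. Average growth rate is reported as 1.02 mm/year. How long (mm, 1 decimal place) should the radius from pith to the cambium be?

True annual ring count = 319 + 12 = 331.
Length ≈ 1.02 × 331 = 337.6 mm.

337.6 mm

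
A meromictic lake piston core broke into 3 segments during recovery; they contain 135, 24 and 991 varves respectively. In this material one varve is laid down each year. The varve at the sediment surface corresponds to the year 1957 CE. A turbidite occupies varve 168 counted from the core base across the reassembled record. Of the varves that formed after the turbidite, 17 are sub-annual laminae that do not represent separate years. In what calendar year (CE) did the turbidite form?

Total varves = 135 + 24 + 991 = 1150.
The turbidite sits at varve 168 from the core base, so 1150 − 168 = 982 varves formed after it.
Excluding 17 false varves: 982 − 17 = 965.
The varve at the sediment surface is 1957 CE, so the turbidite dates to 1957 − 965 = 992 CE.

992 CE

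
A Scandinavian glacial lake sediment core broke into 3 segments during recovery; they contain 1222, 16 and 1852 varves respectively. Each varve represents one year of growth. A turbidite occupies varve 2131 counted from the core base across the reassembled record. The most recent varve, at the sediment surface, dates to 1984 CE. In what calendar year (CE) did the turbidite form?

1025 CE

Total varves = 1222 + 16 + 1852 = 3090.
3090 − 2131 = 959 varves lie beyond the turbidite toward the sediment surface.
Counting back 959 years from 1984 CE places the turbidite in 1984 − 959 = 1025 CE.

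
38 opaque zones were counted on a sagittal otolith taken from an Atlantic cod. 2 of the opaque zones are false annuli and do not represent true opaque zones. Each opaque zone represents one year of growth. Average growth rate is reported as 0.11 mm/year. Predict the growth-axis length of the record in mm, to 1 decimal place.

4.0 mm

After corrections the count is 38 − 2 = 36 opaque zones.
Length ≈ 0.11 × 36 = 4.0 mm.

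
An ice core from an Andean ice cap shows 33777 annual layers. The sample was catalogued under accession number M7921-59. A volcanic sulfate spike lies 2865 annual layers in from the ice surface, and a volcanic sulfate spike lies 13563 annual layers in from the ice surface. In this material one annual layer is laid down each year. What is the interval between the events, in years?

The two markers are separated by 13563 − 2865 = 10698 annual layers.
At one annual layer per year, 10698 years elapsed between them.

10698 years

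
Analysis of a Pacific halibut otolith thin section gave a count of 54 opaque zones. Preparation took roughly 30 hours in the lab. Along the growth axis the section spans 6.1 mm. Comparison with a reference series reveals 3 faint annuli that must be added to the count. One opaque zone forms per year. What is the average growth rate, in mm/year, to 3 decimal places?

0.107 mm/year

Adjusted count: 54 + 3 = 57 opaque zones.
6.1 mm over 57 years gives 6.1 / 57 ≈ 0.107 mm/year.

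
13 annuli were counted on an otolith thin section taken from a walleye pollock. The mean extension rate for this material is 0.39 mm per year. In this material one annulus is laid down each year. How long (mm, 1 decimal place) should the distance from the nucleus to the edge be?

5.1 mm

The record spans 13 years at 0.39 mm per year.
13 years at 0.39 mm/year gives 0.39 × 13 = 5.1 mm.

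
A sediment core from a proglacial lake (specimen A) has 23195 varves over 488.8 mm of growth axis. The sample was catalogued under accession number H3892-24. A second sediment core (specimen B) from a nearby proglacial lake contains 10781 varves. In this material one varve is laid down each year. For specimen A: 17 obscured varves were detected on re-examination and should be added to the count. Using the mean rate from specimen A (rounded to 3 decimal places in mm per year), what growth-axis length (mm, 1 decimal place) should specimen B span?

226.4 mm

Specimen A: after corrections the count is 23195 + 17 = 23212 varves.
A: Extension rate ≈ 488.8 / 23212 = 0.021 mm per year.
Length of B = 0.021 × 10781 = 226.4 mm.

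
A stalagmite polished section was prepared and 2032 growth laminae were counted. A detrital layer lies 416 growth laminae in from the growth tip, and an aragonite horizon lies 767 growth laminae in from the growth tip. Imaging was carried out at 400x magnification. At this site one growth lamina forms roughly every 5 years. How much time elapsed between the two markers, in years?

1755 years

The two markers are separated by 767 − 416 = 351 growth laminae.
Multiplying by 5 years per growth lamina: 351 × 5 = 1755 years.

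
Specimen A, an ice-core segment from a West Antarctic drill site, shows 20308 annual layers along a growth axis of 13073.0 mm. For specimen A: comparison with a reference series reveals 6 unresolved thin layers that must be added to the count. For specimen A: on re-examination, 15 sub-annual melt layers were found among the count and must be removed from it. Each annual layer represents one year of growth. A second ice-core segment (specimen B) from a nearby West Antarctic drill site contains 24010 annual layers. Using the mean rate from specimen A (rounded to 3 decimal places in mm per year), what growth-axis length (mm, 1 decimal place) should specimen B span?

Specimen A: after corrections the count is 20308 − 15 + 6 = 20299 annual layers.
A: 13073.0 mm over 20299 years gives 13073.0 / 20299 ≈ 0.644 mm per year.
B's length ≈ 0.644 × 24010 = 15462.4 mm.

15462.4 mm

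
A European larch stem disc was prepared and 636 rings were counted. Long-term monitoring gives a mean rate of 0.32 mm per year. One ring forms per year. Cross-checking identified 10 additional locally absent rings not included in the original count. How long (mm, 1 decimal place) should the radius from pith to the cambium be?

Correcting the raw count gives 636 + 10 = 646 true rings.
646 years at 0.32 mm/year gives 0.32 × 646 = 206.7 mm.

206.7 mm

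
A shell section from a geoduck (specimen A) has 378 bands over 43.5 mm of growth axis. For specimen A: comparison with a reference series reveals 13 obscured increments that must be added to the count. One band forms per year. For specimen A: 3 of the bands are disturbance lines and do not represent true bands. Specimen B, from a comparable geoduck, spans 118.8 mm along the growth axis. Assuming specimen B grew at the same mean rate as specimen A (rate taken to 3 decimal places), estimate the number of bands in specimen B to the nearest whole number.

Specimen A: after corrections the count is 378 − 3 + 13 = 388 bands.
A: 43.5 mm over 388 years gives 43.5 / 388 ≈ 0.112 mm/year.
For B, 118.8 / 0.112 = 1060.71 years ≈ 1061 bands.

1061 bands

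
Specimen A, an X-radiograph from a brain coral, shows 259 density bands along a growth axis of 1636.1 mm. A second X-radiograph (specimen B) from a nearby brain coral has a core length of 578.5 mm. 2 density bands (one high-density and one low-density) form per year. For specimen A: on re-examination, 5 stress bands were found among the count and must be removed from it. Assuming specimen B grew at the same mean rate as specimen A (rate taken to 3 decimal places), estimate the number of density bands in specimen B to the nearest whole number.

Specimen A: adjusted count: 259 − 5 = 254 density bands.
Specimen A: dividing by 2 density bands per year: 254 / 2 = 127 years.
A: Mean rate = 1636.1 mm / 127 years ≈ 12.883 mm/year.
B spans 578.5 / 12.883 = 44.90 years; at 2 density bands per year that is 44.90 × 2 ≈ 90 density bands.

90 density bands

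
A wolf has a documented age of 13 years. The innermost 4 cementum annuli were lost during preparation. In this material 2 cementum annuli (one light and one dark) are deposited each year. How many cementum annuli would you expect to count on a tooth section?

Expected cementum annuli: 13 × 2 = 26.
Less the 4 uncaptured cementum annuli: 26 − 4 = 22.

22 cementum annuli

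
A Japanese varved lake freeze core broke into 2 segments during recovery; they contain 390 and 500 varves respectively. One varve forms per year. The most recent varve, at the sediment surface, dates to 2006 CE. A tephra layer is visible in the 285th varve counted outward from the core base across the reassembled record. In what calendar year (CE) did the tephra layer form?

Total varves = 390 + 500 = 890.
890 − 285 = 605 varves lie beyond the tephra layer toward the sediment surface.
2006 − 605 = 1401 CE.

1401 CE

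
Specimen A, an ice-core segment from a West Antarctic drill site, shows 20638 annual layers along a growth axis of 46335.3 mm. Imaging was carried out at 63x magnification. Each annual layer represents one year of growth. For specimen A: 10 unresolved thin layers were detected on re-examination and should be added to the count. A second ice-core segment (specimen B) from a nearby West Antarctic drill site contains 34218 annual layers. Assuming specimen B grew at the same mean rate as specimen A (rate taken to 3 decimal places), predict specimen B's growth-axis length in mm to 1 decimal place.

76785.2 mm

Specimen A: after corrections the count is 20638 + 10 = 20648 annual layers.
A: Mean rate = 46335.3 mm / 20648 years ≈ 2.244 mm/yr.
Length of B = 2.244 × 34218 = 76785.2 mm.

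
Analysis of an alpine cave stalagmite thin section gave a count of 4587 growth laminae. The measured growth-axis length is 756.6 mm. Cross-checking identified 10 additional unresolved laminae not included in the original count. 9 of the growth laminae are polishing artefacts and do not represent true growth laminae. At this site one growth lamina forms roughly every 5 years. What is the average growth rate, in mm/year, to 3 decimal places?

Adjusted count: 4587 − 9 + 10 = 4588 growth laminae.
Multiplying by 5 years per growth lamina: 4588 × 5 = 22940 years.
756.6 mm over 22940 years gives 756.6 / 22940 ≈ 0.033 mm/year.

0.033 mm/year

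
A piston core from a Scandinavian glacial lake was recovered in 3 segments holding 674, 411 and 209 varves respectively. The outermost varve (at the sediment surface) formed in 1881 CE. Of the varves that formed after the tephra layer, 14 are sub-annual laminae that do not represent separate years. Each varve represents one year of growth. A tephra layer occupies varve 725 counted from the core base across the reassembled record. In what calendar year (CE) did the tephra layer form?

Total varves = 674 + 411 + 209 = 1294.
The tephra layer sits at varve 725 from the core base, so 1294 − 725 = 569 varves formed after it.
Excluding 14 false varves: 569 − 14 = 555.
Counting back 555 years from 1881 CE places the tephra layer in 1881 − 555 = 1326 CE.

1326 CE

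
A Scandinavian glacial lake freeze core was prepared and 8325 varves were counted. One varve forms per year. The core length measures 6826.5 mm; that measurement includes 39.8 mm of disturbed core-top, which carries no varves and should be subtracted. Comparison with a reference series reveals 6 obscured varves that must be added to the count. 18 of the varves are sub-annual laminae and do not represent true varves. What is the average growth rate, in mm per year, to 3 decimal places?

Adjusted count: 8325 − 18 + 6 = 8313 varves.
The growth record spans 6826.5 − 39.8 = 6786.7 mm.
Extension rate ≈ 6786.7 / 8313 = 0.816 mm per year.

0.816 mm per year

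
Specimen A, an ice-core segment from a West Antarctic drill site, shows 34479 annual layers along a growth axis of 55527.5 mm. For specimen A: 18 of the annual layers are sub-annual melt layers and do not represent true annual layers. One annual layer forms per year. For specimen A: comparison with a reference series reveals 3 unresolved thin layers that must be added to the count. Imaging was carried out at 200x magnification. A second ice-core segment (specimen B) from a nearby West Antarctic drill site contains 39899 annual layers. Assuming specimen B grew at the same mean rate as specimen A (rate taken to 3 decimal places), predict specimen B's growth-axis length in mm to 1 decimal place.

Specimen A: correcting the raw count gives 34479 − 18 + 3 = 34464 true annual layers.
A: Mean rate = 55527.5 mm / 34464 years ≈ 1.611 mm per year.
For B, 1.611 mm/year × 39899 years = 64277.3 mm.

64277.3 mm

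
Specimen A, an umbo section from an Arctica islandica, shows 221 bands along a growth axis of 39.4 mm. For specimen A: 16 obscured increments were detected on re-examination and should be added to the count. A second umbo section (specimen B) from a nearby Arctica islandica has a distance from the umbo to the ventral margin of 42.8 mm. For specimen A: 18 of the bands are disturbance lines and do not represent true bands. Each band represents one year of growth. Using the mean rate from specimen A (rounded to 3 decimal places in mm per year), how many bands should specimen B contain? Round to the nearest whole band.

Specimen A: true band count = 221 − 18 + 16 = 219.
A: Extension rate ≈ 39.4 / 219 = 0.180 mm/year.
Specimen B: 42.8 mm / 0.180 mm per year = 237.78 years ≈ 238 bands.

238 bands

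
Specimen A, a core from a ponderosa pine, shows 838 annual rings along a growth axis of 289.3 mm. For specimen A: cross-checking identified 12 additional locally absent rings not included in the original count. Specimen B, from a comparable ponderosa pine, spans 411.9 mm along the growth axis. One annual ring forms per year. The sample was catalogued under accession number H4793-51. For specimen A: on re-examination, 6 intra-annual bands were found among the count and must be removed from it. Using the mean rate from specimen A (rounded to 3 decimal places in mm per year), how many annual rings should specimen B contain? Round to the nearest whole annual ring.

Specimen A: adjusted count: 838 − 6 + 12 = 844 annual rings.
A: Extension rate ≈ 289.3 / 844 = 0.343 mm/yr.
B spans 411.9 / 0.343 = 1200.87 years ≈ 1201 annual rings.

1201 annual rings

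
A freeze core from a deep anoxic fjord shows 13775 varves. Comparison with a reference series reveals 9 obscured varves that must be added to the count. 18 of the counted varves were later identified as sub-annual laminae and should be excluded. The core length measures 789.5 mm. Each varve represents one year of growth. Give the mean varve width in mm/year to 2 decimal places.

Adjusted count: 13775 − 18 + 9 = 13766 varves.
Mean rate = 789.5 mm / 13766 years ≈ 0.06 mm/year.

0.06 mm/year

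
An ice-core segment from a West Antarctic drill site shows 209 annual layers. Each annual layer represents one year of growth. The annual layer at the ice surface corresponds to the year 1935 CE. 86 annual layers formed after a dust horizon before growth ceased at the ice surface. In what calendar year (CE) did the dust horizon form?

1849 CE

There are 86 annual layers younger than the dust horizon.
The annual layer at the ice surface is 1935 CE, so the dust horizon dates to 1935 − 86 = 1849 CE.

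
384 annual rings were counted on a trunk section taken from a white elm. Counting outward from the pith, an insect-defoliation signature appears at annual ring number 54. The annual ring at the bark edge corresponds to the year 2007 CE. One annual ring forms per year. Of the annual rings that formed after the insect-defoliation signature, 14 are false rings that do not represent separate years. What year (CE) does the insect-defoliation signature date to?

1691 CE

The insect-defoliation signature sits at annual ring 54 from the pith, so 384 − 54 = 330 annual rings formed after it.
Removing the 14 false annual rings leaves 330 − 14 = 316 true annual rings beyond the insect-defoliation signature.
The annual ring at the bark edge is 2007 CE, so the insect-defoliation signature dates to 2007 − 316 = 1691 CE.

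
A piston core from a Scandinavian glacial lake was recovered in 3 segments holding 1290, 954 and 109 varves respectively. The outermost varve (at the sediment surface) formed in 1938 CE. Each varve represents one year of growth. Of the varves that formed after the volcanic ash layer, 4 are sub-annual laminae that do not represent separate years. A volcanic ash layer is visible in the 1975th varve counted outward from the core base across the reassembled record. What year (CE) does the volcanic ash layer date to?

1564 CE

Total varves = 1290 + 954 + 109 = 2353.
2353 − 1975 = 378 varves lie beyond the volcanic ash layer toward the sediment surface.
Excluding 4 false varves: 378 − 4 = 374.
Counting back 374 years from 1938 CE places the volcanic ash layer in 1938 − 374 = 1564 CE.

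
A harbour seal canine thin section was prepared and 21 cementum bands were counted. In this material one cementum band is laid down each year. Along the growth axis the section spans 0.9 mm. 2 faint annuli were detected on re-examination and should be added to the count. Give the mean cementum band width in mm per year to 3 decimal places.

0.039 mm per year

True cementum band count = 21 + 2 = 23.
Extension rate ≈ 0.9 / 23 = 0.039 mm per year.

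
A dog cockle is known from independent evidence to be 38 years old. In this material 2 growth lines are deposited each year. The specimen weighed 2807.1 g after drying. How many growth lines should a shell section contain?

76 growth lines

38 years at 2 growth lines per year gives 38 × 2 = 76 growth lines.
So 76 growth lines should be present.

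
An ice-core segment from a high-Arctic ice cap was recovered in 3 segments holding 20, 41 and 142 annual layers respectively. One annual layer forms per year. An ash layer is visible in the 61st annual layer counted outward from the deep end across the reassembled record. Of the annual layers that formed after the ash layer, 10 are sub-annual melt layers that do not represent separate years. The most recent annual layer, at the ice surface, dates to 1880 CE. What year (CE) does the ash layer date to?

Total annual layers = 20 + 41 + 142 = 203.
The ash layer sits at annual layer 61 from the deep end, so 203 − 61 = 142 annual layers formed after it.
Excluding 10 false annual layers: 142 − 10 = 132.
Counting back 132 years from 1880 CE places the ash layer in 1880 − 132 = 1748 CE.

1748 CE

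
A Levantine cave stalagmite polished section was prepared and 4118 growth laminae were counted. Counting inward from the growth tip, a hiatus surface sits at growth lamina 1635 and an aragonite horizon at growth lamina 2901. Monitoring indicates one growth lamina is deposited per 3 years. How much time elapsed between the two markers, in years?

3798 years

The two markers are separated by 2901 − 1635 = 1266 growth laminae.
At 3 years per growth lamina, 1266 × 3 = 3798 years.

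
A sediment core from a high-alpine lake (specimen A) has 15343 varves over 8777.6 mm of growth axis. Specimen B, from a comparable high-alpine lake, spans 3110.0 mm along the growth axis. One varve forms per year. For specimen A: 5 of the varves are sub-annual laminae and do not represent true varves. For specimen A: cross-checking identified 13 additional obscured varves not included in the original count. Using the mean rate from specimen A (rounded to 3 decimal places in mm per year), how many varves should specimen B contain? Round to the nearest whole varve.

Specimen A: correcting the raw count gives 15343 − 5 + 13 = 15351 true varves.
A: Mean rate = 8777.6 mm / 15351 years ≈ 0.572 mm/year.
Specimen B: 3110.0 mm / 0.572 mm per year = 5437.06 years ≈ 5437 varves.

5437 varves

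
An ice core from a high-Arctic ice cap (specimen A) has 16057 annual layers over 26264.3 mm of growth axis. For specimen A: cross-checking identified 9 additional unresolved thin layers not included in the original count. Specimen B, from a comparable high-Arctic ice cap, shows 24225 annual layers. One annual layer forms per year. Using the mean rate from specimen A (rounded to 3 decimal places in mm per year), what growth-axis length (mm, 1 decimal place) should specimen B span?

39607.9 mm

Specimen A: true annual layer count = 16057 + 9 = 16066.
A: Mean rate = 26264.3 mm / 16066 years ≈ 1.635 mm per year.
For B, 1.635 mm/year × 24225 years = 39607.9 mm.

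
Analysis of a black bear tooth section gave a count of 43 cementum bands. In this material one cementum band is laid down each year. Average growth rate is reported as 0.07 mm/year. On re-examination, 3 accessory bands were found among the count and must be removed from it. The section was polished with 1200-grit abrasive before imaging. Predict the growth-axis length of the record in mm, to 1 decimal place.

2.8 mm

Adjusted count: 43 − 3 = 40 cementum bands.
Predicted length = 0.07 mm/year × 40 years = 2.8 mm.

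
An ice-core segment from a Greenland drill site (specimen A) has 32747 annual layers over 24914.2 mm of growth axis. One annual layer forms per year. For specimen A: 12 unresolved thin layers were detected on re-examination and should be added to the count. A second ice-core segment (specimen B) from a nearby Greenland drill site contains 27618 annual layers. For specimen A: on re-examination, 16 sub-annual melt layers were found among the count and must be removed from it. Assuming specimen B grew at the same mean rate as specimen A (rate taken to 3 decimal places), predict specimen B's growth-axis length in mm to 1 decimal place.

Specimen A: true annual layer count = 32747 − 16 + 12 = 32743.
A: Extension rate ≈ 24914.2 / 32743 = 0.761 mm/yr.
Length of B = 0.761 × 27618 = 21017.3 mm.

21017.3 mm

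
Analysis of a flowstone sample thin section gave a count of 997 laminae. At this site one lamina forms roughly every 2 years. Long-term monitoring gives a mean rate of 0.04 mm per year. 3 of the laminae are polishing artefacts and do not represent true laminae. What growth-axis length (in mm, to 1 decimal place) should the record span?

79.5 mm

After corrections the count is 997 − 3 = 994 laminae.
994 laminae at 2 years each span 994 × 2 = 1988 years.
1988 years at 0.04 mm/year gives 0.04 × 1988 = 79.5 mm.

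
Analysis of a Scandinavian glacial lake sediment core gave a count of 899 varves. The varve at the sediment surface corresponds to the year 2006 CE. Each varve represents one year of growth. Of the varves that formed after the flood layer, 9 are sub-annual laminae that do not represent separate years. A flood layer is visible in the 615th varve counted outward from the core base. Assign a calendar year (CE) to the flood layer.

1731 CE

The flood layer sits at varve 615 from the core base, so 899 − 615 = 284 varves formed after it.
284 − 9 false = 275 true varves after the flood layer.
2006 − 275 = 1731 CE.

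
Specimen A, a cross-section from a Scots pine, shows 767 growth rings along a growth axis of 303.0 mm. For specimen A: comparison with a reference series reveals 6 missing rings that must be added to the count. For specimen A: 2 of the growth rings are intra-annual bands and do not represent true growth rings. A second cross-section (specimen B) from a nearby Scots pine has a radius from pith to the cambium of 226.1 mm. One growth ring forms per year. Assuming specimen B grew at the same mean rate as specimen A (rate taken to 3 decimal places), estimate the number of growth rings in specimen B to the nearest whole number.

Specimen A: correcting the raw count gives 767 − 2 + 6 = 771 true growth rings.
A: Extension rate ≈ 303.0 / 771 = 0.393 mm per year.
Specimen B: 226.1 mm / 0.393 mm per year = 575.32 years ≈ 575 growth rings.

575 growth rings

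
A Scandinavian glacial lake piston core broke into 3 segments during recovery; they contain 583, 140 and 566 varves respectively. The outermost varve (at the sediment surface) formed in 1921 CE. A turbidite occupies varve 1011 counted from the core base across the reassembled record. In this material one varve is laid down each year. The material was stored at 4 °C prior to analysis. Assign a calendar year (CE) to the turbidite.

Total varves = 583 + 140 + 566 = 1289.
The turbidite sits at varve 1011 from the core base, so 1289 − 1011 = 278 varves formed after it.
Counting back 278 years from 1921 CE places the turbidite in 1921 − 278 = 1643 CE.

1643 CE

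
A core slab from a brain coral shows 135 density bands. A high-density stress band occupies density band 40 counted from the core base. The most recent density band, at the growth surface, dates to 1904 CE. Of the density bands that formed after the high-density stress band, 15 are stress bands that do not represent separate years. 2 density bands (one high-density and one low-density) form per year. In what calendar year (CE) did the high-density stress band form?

1864 CE

The high-density stress band sits at density band 40 from the core base, so 135 − 40 = 95 density bands formed after it.
Removing the 15 false density bands leaves 95 − 15 = 80 true density bands beyond the high-density stress band.
80 density bands at 2 per year is 80 / 2 = 40 years.
Counting back 40 years from 1904 CE places the high-density stress band in 1904 − 40 = 1864 CE.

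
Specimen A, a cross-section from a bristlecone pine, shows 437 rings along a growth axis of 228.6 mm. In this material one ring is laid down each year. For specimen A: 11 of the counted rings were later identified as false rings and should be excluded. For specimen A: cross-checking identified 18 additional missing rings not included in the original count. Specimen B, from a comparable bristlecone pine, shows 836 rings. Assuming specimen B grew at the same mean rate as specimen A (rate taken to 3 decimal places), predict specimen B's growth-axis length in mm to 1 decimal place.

430.5 mm

Specimen A: correcting the raw count gives 437 − 11 + 18 = 444 true rings.
A: 228.6 mm over 444 years gives 228.6 / 444 ≈ 0.515 mm/year.
B's length ≈ 0.515 × 836 = 430.5 mm.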